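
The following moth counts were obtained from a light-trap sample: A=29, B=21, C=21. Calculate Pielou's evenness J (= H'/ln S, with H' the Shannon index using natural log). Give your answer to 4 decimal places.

0.9888

Total N = 29+21+21 = 71, so the proportions are 0.408451, 0.295775, 0.295775 (working shown to 6 dp, full precision carried).
H' = −Σ pᵢ ln pᵢ = −((-0.365720) + (-0.360300) + (-0.360300)) = 1.086320.
With S = 3 species, ln S = 1.098612, so J = 1.086320/1.098612 = 0.988811, i.e. 0.9888 to 4 decimal places.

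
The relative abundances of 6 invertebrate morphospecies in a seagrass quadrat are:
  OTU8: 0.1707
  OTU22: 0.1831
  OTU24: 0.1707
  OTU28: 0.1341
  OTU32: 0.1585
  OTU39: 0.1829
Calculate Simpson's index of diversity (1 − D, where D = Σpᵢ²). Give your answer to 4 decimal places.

0.8316

D = 0.1707² + 0.1831² + 0.1707² + 0.1341² + 0.1585² + 0.1829² = 0.029138 + 0.033526 + 0.029138 + 0.017983 + 0.025122 + 0.033452 = 0.168360 (working shown to 6 dp, full precision carried).
So 1 − D = 0.831640, i.e. 0.8316 to 4 decimal places.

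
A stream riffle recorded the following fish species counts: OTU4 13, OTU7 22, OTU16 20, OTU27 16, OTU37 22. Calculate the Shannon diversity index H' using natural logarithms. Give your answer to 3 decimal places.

Total N = 13+22+20+16+22 = 93, so the proportions are 0.13978, 0.23656, 0.21505, 0.17204, 0.23656 (working shown to 5 dp, full precision carried).
Each pᵢ ln pᵢ term: 0.13978×(-1.96765)=-0.27505, 0.23656×(-1.44156)=-0.34101, 0.21505×(-1.53687)=-0.33051, 0.17204×(-1.76001)=-0.30280, 0.23656×(-1.44156)=-0.34101.
Sum = -1.59038, so H' = 1.590.

1.590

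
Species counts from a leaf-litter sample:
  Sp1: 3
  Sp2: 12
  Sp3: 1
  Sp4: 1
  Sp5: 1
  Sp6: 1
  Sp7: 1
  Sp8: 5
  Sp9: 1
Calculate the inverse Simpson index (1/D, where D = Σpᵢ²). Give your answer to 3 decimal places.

Total N = 3+12+1+1+1+1+1+5+1 = 26, so the proportions are 0.1153846, 0.4615385, 0.0384615, 0.0384615, 0.0384615, 0.0384615, 0.0384615, 0.1923077, 0.0384615 (working shown to 7 dp, full precision carried).
D = 0.1153846² + 0.4615385² + 0.0384615² + 0.0384615² + 0.0384615² + 0.0384615² + 0.0384615² + 0.1923077² + 0.0384615² = 0.0133136 + 0.2130178 + 0.0014793 + 0.0014793 + 0.0014793 + 0.0014793 + 0.0014793 + 0.0369822 + 0.0014793 = 0.2721893.
So 1/D = 3.67391, i.e. 3.674 to 3 decimal places.

3.674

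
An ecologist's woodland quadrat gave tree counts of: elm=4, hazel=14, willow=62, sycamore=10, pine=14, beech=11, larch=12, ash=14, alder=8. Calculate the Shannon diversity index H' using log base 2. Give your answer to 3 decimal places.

2.687

Total N = 4+14+62+10+14+11+12+14+8 = 149, so the proportions are 0.02685, 0.09396, 0.41611, 0.06711, 0.09396, 0.07383, 0.08054, 0.09396, 0.05369 (working shown to 5 dp, full precision carried).
Each pᵢ log₂ pᵢ term: 0.02685×(-5.21917)=-0.14011, 0.09396×(-3.41181)=-0.32057, 0.41611×(-1.26497)=-0.52636, 0.06711×(-3.89724)=-0.26156, 0.09396×(-3.41181)=-0.32057, 0.07383×(-3.75974)=-0.27756, 0.08054×(-3.63421)=-0.29269, 0.09396×(-3.41181)=-0.32057, 0.05369×(-4.21917)=-0.22653.
Sum = -2.68654, so H' = 2.687.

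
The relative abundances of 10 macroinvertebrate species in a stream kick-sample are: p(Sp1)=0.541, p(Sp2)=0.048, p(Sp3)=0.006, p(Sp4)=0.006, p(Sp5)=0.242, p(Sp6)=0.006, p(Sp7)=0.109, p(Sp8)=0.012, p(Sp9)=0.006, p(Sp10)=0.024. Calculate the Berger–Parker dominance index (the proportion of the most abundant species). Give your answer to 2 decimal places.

The largest proportion is 0.541, i.e. d = 0.54 to 2 decimal places.

0.54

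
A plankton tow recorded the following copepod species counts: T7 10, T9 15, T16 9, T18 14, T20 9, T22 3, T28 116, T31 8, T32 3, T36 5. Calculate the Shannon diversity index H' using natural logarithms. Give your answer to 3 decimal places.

Total N = 10+15+9+14+9+3+116+8+3+5 = 192, so the proportions are 0.05208, 0.07812, 0.04688, 0.07292, 0.04688, 0.01562, 0.60417, 0.04167, 0.01562, 0.02604 (working shown to 5 dp, full precision carried).
Each pᵢ ln pᵢ term: 0.05208×(-2.95491)=-0.15390, 0.07812×(-2.54945)=-0.19918, 0.04688×(-3.06027)=-0.14345, 0.07292×(-2.61844)=-0.19093, 0.04688×(-3.06027)=-0.14345, 0.01562×(-4.15888)=-0.06498, 0.60417×(-0.50391)=-0.30444, 0.04167×(-3.17805)=-0.13242, 0.01562×(-4.15888)=-0.06498, 0.02604×(-3.64806)=-0.09500.
Sum = -1.49273, so H' = 1.493.

1.493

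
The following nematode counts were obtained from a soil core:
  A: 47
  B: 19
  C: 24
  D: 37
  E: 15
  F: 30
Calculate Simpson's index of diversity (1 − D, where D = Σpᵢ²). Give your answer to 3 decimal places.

Total N = 47+19+24+37+15+30 = 172, so the proportions are 0.27326, 0.11047, 0.13953, 0.21512, 0.08721, 0.17442 (working shown to 5 dp, full precision carried).
D = 0.27326² + 0.11047² + 0.13953² + 0.21512² + 0.08721² + 0.17442² = 0.07467 + 0.01220 + 0.01947 + 0.04628 + 0.00761 + 0.03042 = 0.19064.
So 1 − D = 0.80936, i.e. 0.809 to 3 decimal places.

0.809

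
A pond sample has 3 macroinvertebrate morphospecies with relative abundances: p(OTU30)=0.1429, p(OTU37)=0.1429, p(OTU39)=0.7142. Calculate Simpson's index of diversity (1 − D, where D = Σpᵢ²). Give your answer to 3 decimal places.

0.449

D = 0.1429² + 0.1429² + 0.7142² = 0.02042 + 0.02042 + 0.51008 = 0.55092 (working shown to 5 dp, full precision carried).
So 1 − D = 0.44908, i.e. 0.449 to 3 decimal places.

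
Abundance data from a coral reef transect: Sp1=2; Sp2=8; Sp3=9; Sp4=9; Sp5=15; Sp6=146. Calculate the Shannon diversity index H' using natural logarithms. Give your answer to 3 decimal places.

0.872

Total N = 2+8+9+9+15+146 = 189, so the proportions are 0.01058, 0.04233, 0.04762, 0.04762, 0.07937, 0.77249 (working shown to 5 dp, full precision carried).
Each pᵢ ln pᵢ term: 0.01058×(-4.54860)=-0.04813, 0.04233×(-3.16231)=-0.13385, 0.04762×(-3.04452)=-0.14498, 0.04762×(-3.04452)=-0.14498, 0.07937×(-2.53370)=-0.20109, 0.77249×(-0.25814)=-0.19941.
Sum = -0.87244, so H' = 0.872.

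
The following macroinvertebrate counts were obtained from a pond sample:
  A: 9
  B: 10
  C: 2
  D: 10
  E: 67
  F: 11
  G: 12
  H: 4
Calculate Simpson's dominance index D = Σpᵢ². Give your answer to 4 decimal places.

0.3235

Total N = 9+10+2+10+67+11+12+4 = 125, so the proportions are 0.072, 0.08, 0.016, 0.08, 0.536, 0.088, 0.096, 0.032 (working shown to 6 dp, full precision carried).
D = 0.072² + 0.08² + 0.016² + 0.08² + 0.536² + 0.088² + 0.096² + 0.032² = 0.005184 + 0.006400 + 0.000256 + 0.006400 + 0.287296 + 0.007744 + 0.009216 + 0.001024 = 0.323520.
To 4 decimal places, D = 0.3235.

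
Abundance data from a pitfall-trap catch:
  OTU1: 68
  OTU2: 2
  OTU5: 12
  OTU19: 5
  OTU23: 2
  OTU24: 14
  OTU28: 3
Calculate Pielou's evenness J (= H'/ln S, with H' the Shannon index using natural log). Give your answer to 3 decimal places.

Total N = 68+2+12+5+2+14+3 = 106, so the proportions are 0.64151, 0.01887, 0.11321, 0.04717, 0.01887, 0.13208, 0.0283 (working shown to 5 dp, full precision carried).
H' = −Σ pᵢ ln pᵢ = −((-0.28479) + (-0.07491) + (-0.24663) + (-0.14406) + (-0.07491) + (-0.26737) + (-0.10089)) = 1.19355.
With S = 7 species, ln S = 1.94591, so J = 1.19355/1.94591 = 0.61337, i.e. 0.613 to 3 decimal places.

0.613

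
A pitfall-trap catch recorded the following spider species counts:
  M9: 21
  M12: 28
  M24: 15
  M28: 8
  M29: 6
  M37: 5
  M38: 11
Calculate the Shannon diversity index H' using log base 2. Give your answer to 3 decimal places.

2.569

Total N = 21+28+15+8+6+5+11 = 94, so the proportions are 0.2234, 0.29787, 0.15957, 0.08511, 0.06383, 0.05319, 0.11702 (working shown to 5 dp, full precision carried).
Each pᵢ log₂ pᵢ term: 0.2234×(-2.16227)=-0.48306, 0.29787×(-1.74723)=-0.52045, 0.15957×(-2.64770)=-0.42251, 0.08511×(-3.55459)=-0.30252, 0.06383×(-3.96963)=-0.25338, 0.05319×(-4.23266)=-0.22514, 0.11702×(-3.09516)=-0.36220.
Sum = -2.56926, so H' = 2.569.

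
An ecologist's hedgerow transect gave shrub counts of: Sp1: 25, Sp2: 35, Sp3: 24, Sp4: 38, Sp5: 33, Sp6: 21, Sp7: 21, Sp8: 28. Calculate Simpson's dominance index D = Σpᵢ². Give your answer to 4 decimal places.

0.1309

Total N = 25+35+24+38+33+21+21+28 = 225, so the proportions are 0.111111, 0.155556, 0.106667, 0.168889, 0.146667, 0.093333, 0.093333, 0.124444 (working shown to 6 dp, full precision carried).
D = 0.111111² + 0.155556² + 0.106667² + 0.168889² + 0.146667² + 0.093333² + 0.093333² + 0.124444² = 0.012346 + 0.024198 + 0.011378 + 0.028523 + 0.021511 + 0.008711 + 0.008711 + 0.015486 = 0.130864.
To 4 decimal places, D = 0.1309.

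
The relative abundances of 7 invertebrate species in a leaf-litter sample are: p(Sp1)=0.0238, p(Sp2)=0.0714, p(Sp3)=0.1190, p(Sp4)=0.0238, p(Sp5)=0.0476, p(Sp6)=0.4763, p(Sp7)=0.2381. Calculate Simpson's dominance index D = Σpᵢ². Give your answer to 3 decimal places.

D = 0.0238² + 0.0714² + 0.119² + 0.0238² + 0.0476² + 0.4763² + 0.2381² = 0.00057 + 0.00510 + 0.01416 + 0.00057 + 0.00227 + 0.22686 + 0.05669 = 0.30621 (working shown to 5 dp, full precision carried).
To 3 decimal places, D = 0.306.

0.306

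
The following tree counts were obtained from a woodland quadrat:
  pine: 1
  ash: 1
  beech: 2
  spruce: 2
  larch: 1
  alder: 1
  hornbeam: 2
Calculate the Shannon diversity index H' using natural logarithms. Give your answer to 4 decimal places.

Total N = 1+1+2+2+1+1+2 = 10, so the proportions are 0.1, 0.1, 0.2, 0.2, 0.1, 0.1, 0.2 (working shown to 6 dp, full precision carried).
Each pᵢ ln pᵢ term: 0.1×(-2.302585)=-0.230259, 0.1×(-2.302585)=-0.230259, 0.2×(-1.609438)=-0.321888, 0.2×(-1.609438)=-0.321888, 0.1×(-2.302585)=-0.230259, 0.1×(-2.302585)=-0.230259, 0.2×(-1.609438)=-0.321888.
Sum = -1.886697, so H' = 1.8867.

1.8867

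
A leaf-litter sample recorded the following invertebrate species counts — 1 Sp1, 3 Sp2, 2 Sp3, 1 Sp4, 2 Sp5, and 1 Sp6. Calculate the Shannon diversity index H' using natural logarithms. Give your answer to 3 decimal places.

1.696

Total N = 1+3+2+1+2+1 = 10, so the proportions are 0.1, 0.3, 0.2, 0.1, 0.2, 0.1 (working shown to 5 dp, full precision carried).
Each pᵢ ln pᵢ term: 0.1×(-2.30259)=-0.23026, 0.3×(-1.20397)=-0.36119, 0.2×(-1.60944)=-0.32189, 0.1×(-2.30259)=-0.23026, 0.2×(-1.60944)=-0.32189, 0.1×(-2.30259)=-0.23026.
Sum = -1.69574, so H' = 1.696.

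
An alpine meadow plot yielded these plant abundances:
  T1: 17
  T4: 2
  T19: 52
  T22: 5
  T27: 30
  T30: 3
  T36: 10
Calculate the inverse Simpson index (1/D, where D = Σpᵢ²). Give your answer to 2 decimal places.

Total N = 17+2+52+5+30+3+10 = 119, so the proportions are 0.142857, 0.016807, 0.436975, 0.042017, 0.252101, 0.02521, 0.084034 (working shown to 6 dp, full precision carried).
D = 0.142857² + 0.016807² + 0.436975² + 0.042017² + 0.252101² + 0.02521² + 0.084034² = 0.020408 + 0.000282 + 0.190947 + 0.001765 + 0.063555 + 0.000636 + 0.007062 = 0.284655.
So 1/D = 3.5130, i.e. 3.51 to 2 decimal places.

3.51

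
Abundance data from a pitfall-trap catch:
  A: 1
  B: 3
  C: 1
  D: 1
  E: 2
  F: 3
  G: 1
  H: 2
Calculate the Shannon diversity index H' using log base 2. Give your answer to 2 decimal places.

2.84

Total N = 1+3+1+1+2+3+1+2 = 14, so the proportions are 0.0714, 0.2143, 0.0714, 0.0714, 0.1429, 0.2143, 0.0714, 0.1429 (working shown to 4 dp, full precision carried).
Each pᵢ log₂ pᵢ term: 0.0714×(-3.8074)=-0.2720, 0.2143×(-2.2224)=-0.4762, 0.0714×(-3.8074)=-0.2720, 0.0714×(-3.8074)=-0.2720, 0.1429×(-2.8074)=-0.4011, 0.2143×(-2.2224)=-0.4762, 0.0714×(-3.8074)=-0.2720, 0.1429×(-2.8074)=-0.4011.
Sum = -2.8424, so H' = 2.84.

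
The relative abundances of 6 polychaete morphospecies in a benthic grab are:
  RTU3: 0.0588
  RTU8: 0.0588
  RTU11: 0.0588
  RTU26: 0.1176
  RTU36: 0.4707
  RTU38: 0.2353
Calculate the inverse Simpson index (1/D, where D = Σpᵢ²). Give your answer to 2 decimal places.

3.32

D = 0.0588² + 0.0588² + 0.0588² + 0.1176² + 0.4707² + 0.2353² = 0.003457 + 0.003457 + 0.003457 + 0.013830 + 0.221558 + 0.055366 = 0.301127 (working shown to 6 dp, full precision carried).
So 1/D = 3.3209, i.e. 3.32 to 2 decimal places.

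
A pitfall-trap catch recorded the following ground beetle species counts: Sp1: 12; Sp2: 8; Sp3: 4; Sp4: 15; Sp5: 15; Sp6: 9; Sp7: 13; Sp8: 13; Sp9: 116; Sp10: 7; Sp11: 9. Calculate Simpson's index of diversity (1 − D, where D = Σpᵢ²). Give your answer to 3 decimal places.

0.699

Total N = 12+8+4+15+15+9+13+13+116+7+9 = 221, so the proportions are 0.0543, 0.0362, 0.0181, 0.06787, 0.06787, 0.04072, 0.05882, 0.05882, 0.52489, 0.03167, 0.04072 (working shown to 5 dp, full precision carried).
D = 0.0543² + 0.0362² + 0.0181² + 0.06787² + 0.06787² + 0.04072² + 0.05882² + 0.05882² + 0.52489² + 0.03167² + 0.04072² = 0.00295 + 0.00131 + 0.00033 + 0.00461 + 0.00461 + 0.00166 + 0.00346 + 0.00346 + 0.27551 + 0.00100 + 0.00166 = 0.30055.
So 1 − D = 0.69945, i.e. 0.699 to 3 decimal places.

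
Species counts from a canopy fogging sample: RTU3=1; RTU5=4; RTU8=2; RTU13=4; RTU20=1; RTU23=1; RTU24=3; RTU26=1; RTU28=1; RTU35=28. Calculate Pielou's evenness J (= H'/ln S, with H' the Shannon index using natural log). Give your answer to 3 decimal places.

0.633

Total N = 1+4+2+4+1+1+3+1+1+28 = 46, so the proportions are 0.02174, 0.08696, 0.04348, 0.08696, 0.02174, 0.02174, 0.06522, 0.02174, 0.02174, 0.6087 (working shown to 5 dp, full precision carried).
H' = −Σ pᵢ ln pᵢ = −((-0.08323) + (-0.21238) + (-0.13633) + (-0.21238) + (-0.08323) + (-0.08323) + (-0.17805) + (-0.08323) + (-0.08323) + (-0.30218)) = 1.45746.
With S = 10 species, ln S = 2.30259, so J = 1.45746/2.30259 = 0.63297, i.e. 0.633 to 3 decimal places.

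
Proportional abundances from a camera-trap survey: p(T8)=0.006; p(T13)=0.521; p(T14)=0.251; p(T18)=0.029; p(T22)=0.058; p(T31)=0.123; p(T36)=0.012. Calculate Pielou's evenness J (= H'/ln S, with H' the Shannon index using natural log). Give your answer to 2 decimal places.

0.67

H' = −Σ pᵢ ln pᵢ = −((-0.0307) + (-0.3397) + (-0.3470) + (-0.1027) + (-0.1651) + (-0.2578) + (-0.0531)) = 1.2960 (working shown to 4 dp, full precision carried).
With S = 7 species, ln S = 1.9459, so J = 1.2960/1.9459 = 0.6660, i.e. 0.67 to 2 decimal places.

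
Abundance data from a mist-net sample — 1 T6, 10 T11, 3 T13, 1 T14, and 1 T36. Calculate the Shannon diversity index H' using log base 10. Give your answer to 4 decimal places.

Total N = 1+10+3+1+1 = 16, so the proportions are 0.0625, 0.625, 0.1875, 0.0625, 0.0625 (working shown to 6 dp, full precision carried).
Each pᵢ log₁₀ pᵢ term: 0.0625×(-1.204120)=-0.075257, 0.625×(-0.204120)=-0.127575, 0.1875×(-0.726999)=-0.136312, 0.0625×(-1.204120)=-0.075257, 0.0625×(-1.204120)=-0.075257.
Sum = -0.489660, so H' = 0.4897.

0.4897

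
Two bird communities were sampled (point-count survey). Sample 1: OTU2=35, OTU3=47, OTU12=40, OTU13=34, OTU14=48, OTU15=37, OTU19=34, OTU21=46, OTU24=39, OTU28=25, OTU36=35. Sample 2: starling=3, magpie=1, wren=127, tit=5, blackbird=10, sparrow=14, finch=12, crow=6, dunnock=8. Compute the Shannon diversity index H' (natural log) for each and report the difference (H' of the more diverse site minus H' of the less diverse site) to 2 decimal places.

Sample 1: N=420, proportions 0.08333, 0.1119, 0.09524, 0.08095, 0.11429, 0.0881, 0.08095, 0.10952, 0.09286, 0.05952, 0.08333, giving H' = 2.38295 (working shown to 5 dp, full precision carried).
Sample 2: N=186, proportions 0.01613, 0.00538, 0.6828, 0.02688, 0.05376, 0.07527, 0.06452, 0.03226, 0.04301, giving H' = 1.22719.
Difference = |2.38295 − 1.22719| = 1.15576, i.e. 1.16 to 2 decimal places.

1.16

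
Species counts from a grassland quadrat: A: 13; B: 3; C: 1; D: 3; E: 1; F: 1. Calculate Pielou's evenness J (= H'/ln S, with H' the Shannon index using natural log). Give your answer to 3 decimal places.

0.712

Total N = 13+3+1+3+1+1 = 22, so the proportions are 0.59091, 0.13636, 0.04545, 0.13636, 0.04545, 0.04545 (working shown to 5 dp, full precision carried).
H' = −Σ pᵢ ln pᵢ = −((-0.31087) + (-0.27170) + (-0.14050) + (-0.27170) + (-0.14050) + (-0.14050)) = 1.27577.
With S = 6 species, ln S = 1.79176, so J = 1.27577/1.79176 = 0.71202, i.e. 0.712 to 3 decimal places.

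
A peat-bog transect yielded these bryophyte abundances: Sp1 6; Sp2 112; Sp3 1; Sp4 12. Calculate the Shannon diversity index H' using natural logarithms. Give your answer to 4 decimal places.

0.5314

Total N = 6+112+1+12 = 131, so the proportions are 0.045802, 0.854962, 0.007634, 0.091603 (working shown to 6 dp, full precision carried).
Each pᵢ ln pᵢ term: 0.045802×(-3.083438)=-0.141226, 0.854962×(-0.156698)=-0.133971, 0.007634×(-4.875197)=-0.037215, 0.091603×(-2.390291)=-0.218958.
Sum = -0.531371, so H' = 0.5314.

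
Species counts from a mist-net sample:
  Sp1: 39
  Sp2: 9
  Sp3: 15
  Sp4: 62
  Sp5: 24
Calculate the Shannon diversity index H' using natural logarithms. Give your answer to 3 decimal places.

1.410

Total N = 39+9+15+62+24 = 149, so the proportions are 0.26174, 0.0604, 0.10067, 0.41611, 0.16107 (working shown to 5 dp, full precision carried).
Each pᵢ ln pᵢ term: 0.26174×(-1.34038)=-0.35084, 0.0604×(-2.80672)=-0.16953, 0.10067×(-2.29590)=-0.23113, 0.41611×(-0.87681)=-0.36485, 0.16107×(-1.82589)=-0.29410.
Sum = -1.41045, so H' = 1.410.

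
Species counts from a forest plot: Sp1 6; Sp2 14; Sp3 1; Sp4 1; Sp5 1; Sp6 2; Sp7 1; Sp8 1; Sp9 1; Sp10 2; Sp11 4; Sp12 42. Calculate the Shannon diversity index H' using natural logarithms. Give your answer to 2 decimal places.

Total N = 6+14+1+1+1+2+1+1+1+2+4+42 = 76, so the proportions are 0.0789, 0.1842, 0.0132, 0.0132, 0.0132, 0.0263, 0.0132, 0.0132, 0.0132, 0.0263, 0.0526, 0.5526 (working shown to 4 dp, full precision carried).
Each pᵢ ln pᵢ term: 0.0789×(-2.5390)=-0.2004, 0.1842×(-1.6917)=-0.3116, 0.0132×(-4.3307)=-0.0570, 0.0132×(-4.3307)=-0.0570, 0.0132×(-4.3307)=-0.0570, 0.0263×(-3.6376)=-0.0957, 0.0132×(-4.3307)=-0.0570, 0.0132×(-4.3307)=-0.0570, 0.0132×(-4.3307)=-0.0570, 0.0263×(-3.6376)=-0.0957, 0.0526×(-2.9444)=-0.1550, 0.5526×(-0.5931)=-0.3277.
Sum = -1.5281, so H' = 1.53.

1.53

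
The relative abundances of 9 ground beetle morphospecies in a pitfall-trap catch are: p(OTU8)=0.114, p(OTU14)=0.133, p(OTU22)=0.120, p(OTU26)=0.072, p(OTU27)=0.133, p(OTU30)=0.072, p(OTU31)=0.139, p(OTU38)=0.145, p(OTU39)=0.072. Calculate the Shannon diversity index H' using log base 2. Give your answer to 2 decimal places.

3.12

Each pᵢ log₂ pᵢ term (working shown to 4 dp, full precision carried): 0.114×(-3.1329)=-0.3571, 0.133×(-2.9105)=-0.3871, 0.12×(-3.0589)=-0.3671, 0.072×(-3.7959)=-0.2733, 0.133×(-2.9105)=-0.3871, 0.072×(-3.7959)=-0.2733, 0.139×(-2.8468)=-0.3957, 0.145×(-2.7859)=-0.4040, 0.072×(-3.7959)=-0.2733.
Sum = -3.1180, so H' = 3.12.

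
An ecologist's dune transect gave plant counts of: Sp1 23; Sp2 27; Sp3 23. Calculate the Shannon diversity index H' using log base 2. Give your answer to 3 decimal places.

1.581

Total N = 23+27+23 = 73, so the proportions are 0.31507, 0.36986, 0.31507 (working shown to 5 dp, full precision carried).
Each pᵢ log₂ pᵢ term: 0.31507×(-1.66626)=-0.52499, 0.36986×(-1.43494)=-0.53073, 0.31507×(-1.66626)=-0.52499.
Sum = -1.58070, so H' = 1.581.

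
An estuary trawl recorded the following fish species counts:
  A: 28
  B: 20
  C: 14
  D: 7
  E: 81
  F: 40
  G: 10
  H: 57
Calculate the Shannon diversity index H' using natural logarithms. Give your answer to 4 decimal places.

Total N = 28+20+14+7+81+40+10+57 = 257, so the proportions are 0.108949, 0.077821, 0.054475, 0.027237, 0.315175, 0.155642, 0.038911, 0.22179 (working shown to 6 dp, full precision carried).
Each pᵢ ln pᵢ term: 0.108949×(-2.216872)=-0.241527, 0.077821×(-2.553344)=-0.198704, 0.054475×(-2.910019)=-0.158522, 0.027237×(-3.603166)=-0.098141, 0.315175×(-1.154627)=-0.363910, 0.155642×(-1.860197)=-0.289525, 0.038911×(-3.246491)=-0.126323, 0.22179×(-1.506025)=-0.334021.
Sum = -1.810672, so H' = 1.8107.

1.8107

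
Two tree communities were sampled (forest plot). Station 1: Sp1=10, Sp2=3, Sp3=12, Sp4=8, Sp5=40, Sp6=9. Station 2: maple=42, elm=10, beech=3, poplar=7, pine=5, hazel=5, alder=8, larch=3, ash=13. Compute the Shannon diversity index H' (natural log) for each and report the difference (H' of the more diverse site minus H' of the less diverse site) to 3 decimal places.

Station 1: N=82, proportions 0.12195, 0.03659, 0.14634, 0.09756, 0.4878, 0.10976, giving H' = 1.47859 (working shown to 5 dp, full precision carried).
Station 2: N=96, proportions 0.4375, 0.10417, 0.03125, 0.07292, 0.05208, 0.05208, 0.08333, 0.03125, 0.13542, giving H' = 1.79044.
Difference = |1.47859 − 1.79044| = 0.31185, i.e. 0.312 to 3 decimal places.

0.312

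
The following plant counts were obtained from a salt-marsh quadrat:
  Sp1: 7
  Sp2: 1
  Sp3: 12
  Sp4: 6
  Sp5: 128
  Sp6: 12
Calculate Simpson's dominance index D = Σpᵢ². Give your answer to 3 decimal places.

Total N = 7+1+12+6+128+12 = 166, so the proportions are 0.04217, 0.00602, 0.07229, 0.03614, 0.77108, 0.07229 (working shown to 5 dp, full precision carried).
D = 0.04217² + 0.00602² + 0.07229² + 0.03614² + 0.77108² + 0.07229² = 0.00178 + 0.00004 + 0.00523 + 0.00131 + 0.59457 + 0.00523 = 0.60814.
To 3 decimal places, D = 0.608.

0.608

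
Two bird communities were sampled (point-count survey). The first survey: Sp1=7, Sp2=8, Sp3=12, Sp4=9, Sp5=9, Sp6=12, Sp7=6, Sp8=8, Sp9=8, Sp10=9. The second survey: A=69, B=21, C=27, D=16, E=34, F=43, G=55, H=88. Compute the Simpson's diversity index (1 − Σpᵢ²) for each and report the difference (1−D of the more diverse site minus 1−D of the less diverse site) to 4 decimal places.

The first survey: N=88, proportions 0.079545, 0.090909, 0.136364, 0.102273, 0.102273, 0.136364, 0.068182, 0.090909, 0.090909, 0.102273, giving 1−D = 0.895661 (working shown to 6 dp, full precision carried).
The second survey: N=353, proportions 0.195467, 0.05949, 0.076487, 0.045326, 0.096317, 0.121813, 0.155807, 0.249292, giving 1−D = 0.839811.
Difference = |0.895661 − 0.839811| = 0.055850, i.e. 0.0559 to 4 decimal places.

0.0559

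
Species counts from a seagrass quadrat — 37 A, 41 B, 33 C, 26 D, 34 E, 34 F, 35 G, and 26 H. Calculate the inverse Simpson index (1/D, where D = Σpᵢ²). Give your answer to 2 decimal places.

Total N = 37+41+33+26+34+34+35+26 = 266, so the proportions are 0.139098, 0.154135, 0.12406, 0.097744, 0.12782, 0.12782, 0.131579, 0.097744 (working shown to 6 dp, full precision carried).
D = 0.139098² + 0.154135² + 0.12406² + 0.097744² + 0.12782² + 0.12782² + 0.131579² + 0.097744² = 0.019348 + 0.023758 + 0.015391 + 0.009554 + 0.016338 + 0.016338 + 0.017313 + 0.009554 = 0.127593.
So 1/D = 7.8374, i.e. 7.84 to 2 decimal places.

7.84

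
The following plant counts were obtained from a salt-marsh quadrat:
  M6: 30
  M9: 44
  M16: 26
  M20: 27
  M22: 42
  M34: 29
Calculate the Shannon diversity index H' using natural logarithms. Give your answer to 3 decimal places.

Total N = 30+44+26+27+42+29 = 198, so the proportions are 0.15152, 0.22222, 0.13131, 0.13636, 0.21212, 0.14646 (working shown to 5 dp, full precision carried).
Each pᵢ ln pᵢ term: 0.15152×(-1.88707)=-0.28592, 0.22222×(-1.50408)=-0.33424, 0.13131×(-2.03017)=-0.26659, 0.13636×(-1.99243)=-0.27170, 0.21212×(-1.55060)=-0.32891, 0.14646×(-1.92097)=-0.28135.
Sum = -1.76871, so H' = 1.769.

1.769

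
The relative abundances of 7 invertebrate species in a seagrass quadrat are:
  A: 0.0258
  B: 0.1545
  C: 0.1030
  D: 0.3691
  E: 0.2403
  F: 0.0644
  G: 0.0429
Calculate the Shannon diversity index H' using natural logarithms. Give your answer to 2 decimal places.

Each pᵢ ln pᵢ term (working shown to 4 dp, full precision carried): 0.0258×(-3.6574)=-0.0944, 0.1545×(-1.8676)=-0.2885, 0.103×(-2.2730)=-0.2341, 0.3691×(-0.9967)=-0.3679, 0.2403×(-1.4259)=-0.3426, 0.0644×(-2.7426)=-0.1766, 0.0429×(-3.1489)=-0.1351.
Sum = -1.6392, so H' = 1.64.

1.64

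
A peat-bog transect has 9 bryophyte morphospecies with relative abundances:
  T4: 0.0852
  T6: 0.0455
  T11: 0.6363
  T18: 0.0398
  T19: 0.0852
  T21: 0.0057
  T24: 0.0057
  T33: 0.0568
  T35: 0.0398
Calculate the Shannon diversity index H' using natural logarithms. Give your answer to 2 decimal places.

1.33

Each pᵢ ln pᵢ term (working shown to 4 dp, full precision carried): 0.0852×(-2.4628)=-0.2098, 0.0455×(-3.0900)=-0.1406, 0.6363×(-0.4521)=-0.2877, 0.0398×(-3.2239)=-0.1283, 0.0852×(-2.4628)=-0.2098, 0.0057×(-5.1673)=-0.0295, 0.0057×(-5.1673)=-0.0295, 0.0568×(-2.8682)=-0.1629, 0.0398×(-3.2239)=-0.1283.
Sum = -1.3264, so H' = 1.33.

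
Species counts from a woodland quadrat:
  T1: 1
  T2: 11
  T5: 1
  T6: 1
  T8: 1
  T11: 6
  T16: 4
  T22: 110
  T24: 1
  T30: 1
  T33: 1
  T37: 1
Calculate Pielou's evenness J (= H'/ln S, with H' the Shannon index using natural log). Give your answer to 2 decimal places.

0.37

Total N = 1+11+1+1+1+6+4+110+1+1+1+1 = 139, so the proportions are 0.0072, 0.0791, 0.0072, 0.0072, 0.0072, 0.0432, 0.0288, 0.7914, 0.0072, 0.0072, 0.0072, 0.0072 (working shown to 4 dp, full precision carried).
H' = −Σ pᵢ ln pᵢ = −((-0.0355) + (-0.2007) + (-0.0355) + (-0.0355) + (-0.0355) + (-0.1357) + (-0.1021) + (-0.1852) + (-0.0355) + (-0.0355) + (-0.0355) + (-0.0355)) = 0.9077.
With S = 12 species, ln S = 2.4849, so J = 0.9077/2.4849 = 0.3653, i.e. 0.37 to 2 decimal places.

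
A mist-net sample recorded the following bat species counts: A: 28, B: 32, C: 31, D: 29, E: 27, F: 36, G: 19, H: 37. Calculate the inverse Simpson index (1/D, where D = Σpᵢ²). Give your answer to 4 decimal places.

7.7557

Total N = 28+32+31+29+27+36+19+37 = 239, so the proportions are 0.11715481, 0.13389121, 0.12970711, 0.12133891, 0.11297071, 0.15062762, 0.07949791, 0.15481172 (working shown to 8 dp, full precision carried).
D = 0.11715481² + 0.13389121² + 0.12970711² + 0.12133891² + 0.11297071² + 0.15062762² + 0.07949791² + 0.15481172² = 0.01372525 + 0.01792686 + 0.01682394 + 0.01472313 + 0.01276238 + 0.02268868 + 0.00631992 + 0.02396667 = 0.12893682.
So 1/D = 7.755737, i.e. 7.7557 to 4 decimal places.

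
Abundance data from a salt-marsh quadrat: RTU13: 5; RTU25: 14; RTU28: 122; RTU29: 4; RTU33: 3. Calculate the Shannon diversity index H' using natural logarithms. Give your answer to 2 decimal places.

Total N = 5+14+122+4+3 = 148, so the proportions are 0.0338, 0.0946, 0.8243, 0.027, 0.0203 (working shown to 4 dp, full precision carried).
Each pᵢ ln pᵢ term: 0.0338×(-3.3878)=-0.1145, 0.0946×(-2.3582)=-0.2231, 0.8243×(-0.1932)=-0.1593, 0.027×(-3.6109)=-0.0976, 0.0203×(-3.8986)=-0.0790.
Sum = -0.6734, so H' = 0.67.

0.67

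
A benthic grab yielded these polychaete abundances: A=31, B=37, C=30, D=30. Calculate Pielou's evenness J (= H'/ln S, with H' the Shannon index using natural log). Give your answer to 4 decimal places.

0.9971

Total N = 31+37+30+30 = 128, so the proportions are 0.242188, 0.289062, 0.234375, 0.234375 (working shown to 6 dp, full precision carried).
H' = −Σ pᵢ ln pᵢ = −((-0.343432) + (-0.358759) + (-0.340039) + (-0.340039)) = 1.382269.
With S = 4 species, ln S = 1.386294, so J = 1.382269/1.386294 = 0.997097, i.e. 0.9971 to 4 decimal places.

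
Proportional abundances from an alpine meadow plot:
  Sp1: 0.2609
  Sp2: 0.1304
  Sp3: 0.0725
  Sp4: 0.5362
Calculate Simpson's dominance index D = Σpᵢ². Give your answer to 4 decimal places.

D = 0.2609² + 0.1304² + 0.0725² + 0.5362² = 0.068069 + 0.017004 + 0.005256 + 0.287510 = 0.377840 (working shown to 6 dp, full precision carried).
To 4 decimal places, D = 0.3778.

0.3778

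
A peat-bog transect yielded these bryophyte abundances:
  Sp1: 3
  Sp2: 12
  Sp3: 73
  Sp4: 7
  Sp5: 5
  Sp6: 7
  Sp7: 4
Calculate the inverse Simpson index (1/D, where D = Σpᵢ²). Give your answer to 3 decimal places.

2.192

Total N = 3+12+73+7+5+7+4 = 111, so the proportions are 0.027027, 0.108108, 0.657658, 0.063063, 0.045045, 0.063063, 0.036036 (working shown to 6 dp, full precision carried).
D = 0.027027² + 0.108108² + 0.657658² + 0.063063² + 0.045045² + 0.063063² + 0.036036² = 0.000730 + 0.011687 + 0.432514 + 0.003977 + 0.002029 + 0.003977 + 0.001299 = 0.456213.
So 1/D = 2.19196, i.e. 2.192 to 3 decimal places.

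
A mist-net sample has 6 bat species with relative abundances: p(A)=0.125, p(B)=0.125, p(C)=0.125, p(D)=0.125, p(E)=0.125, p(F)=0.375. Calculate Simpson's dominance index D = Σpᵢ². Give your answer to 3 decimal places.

0.219

D = 0.125² + 0.125² + 0.125² + 0.125² + 0.125² + 0.375² = 0.01562 + 0.01562 + 0.01562 + 0.01562 + 0.01562 + 0.14062 = 0.21875 (working shown to 5 dp, full precision carried).
To 3 decimal places, D = 0.219.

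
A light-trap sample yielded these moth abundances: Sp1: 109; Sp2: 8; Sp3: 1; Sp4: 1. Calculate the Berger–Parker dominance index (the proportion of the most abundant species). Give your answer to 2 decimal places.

0.92

Total N = 109+8+1+1 = 119, so the proportions are 0.916, 0.0672, 0.0084, 0.0084 (working shown to 4 dp, full precision carried).
The largest proportion is 0.916, i.e. d = 0.92 to 2 decimal places.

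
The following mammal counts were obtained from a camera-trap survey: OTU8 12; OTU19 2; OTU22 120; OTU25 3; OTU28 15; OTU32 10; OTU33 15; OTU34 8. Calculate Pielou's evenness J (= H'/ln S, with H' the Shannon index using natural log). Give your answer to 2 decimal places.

0.61

Total N = 12+2+120+3+15+10+15+8 = 185, so the proportions are 0.0649, 0.0108, 0.6486, 0.0162, 0.0811, 0.0541, 0.0811, 0.0432 (working shown to 4 dp, full precision carried).
H' = −Σ pᵢ ln pᵢ = −((-0.1774) + (-0.0489) + (-0.2808) + (-0.0668) + (-0.2037) + (-0.1577) + (-0.2037) + (-0.1358)) = 1.2749.
With S = 8 species, ln S = 2.0794, so J = 1.2749/2.0794 = 0.6131, i.e. 0.61 to 2 decimal places.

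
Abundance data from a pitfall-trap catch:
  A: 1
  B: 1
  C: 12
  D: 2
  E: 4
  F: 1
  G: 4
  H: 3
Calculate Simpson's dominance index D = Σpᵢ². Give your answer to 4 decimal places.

Total N = 1+1+12+2+4+1+4+3 = 28, so the proportions are 0.035714, 0.035714, 0.428571, 0.071429, 0.142857, 0.035714, 0.142857, 0.107143 (working shown to 6 dp, full precision carried).
D = 0.035714² + 0.035714² + 0.428571² + 0.071429² + 0.142857² + 0.035714² + 0.142857² + 0.107143² = 0.001276 + 0.001276 + 0.183673 + 0.005102 + 0.020408 + 0.001276 + 0.020408 + 0.011480 = 0.244898.
To 4 decimal places, D = 0.2449.

0.2449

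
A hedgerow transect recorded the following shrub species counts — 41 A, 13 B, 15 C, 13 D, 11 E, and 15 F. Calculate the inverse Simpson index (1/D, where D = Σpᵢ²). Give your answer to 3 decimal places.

Total N = 41+13+15+13+11+15 = 108, so the proportions are 0.3796296, 0.1203704, 0.1388889, 0.1203704, 0.1018519, 0.1388889 (working shown to 7 dp, full precision carried).
D = 0.3796296² + 0.1203704² + 0.1388889² + 0.1203704² + 0.1018519² + 0.1388889² = 0.1441187 + 0.0144890 + 0.0192901 + 0.0144890 + 0.0103738 + 0.0192901 = 0.2220508.
So 1/D = 4.50347, i.e. 4.503 to 3 decimal places.

4.503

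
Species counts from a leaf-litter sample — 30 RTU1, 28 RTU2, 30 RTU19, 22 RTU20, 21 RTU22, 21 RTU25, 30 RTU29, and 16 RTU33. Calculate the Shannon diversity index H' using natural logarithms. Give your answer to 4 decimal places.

Total N = 30+28+30+22+21+21+30+16 = 198, so the proportions are 0.151515, 0.141414, 0.151515, 0.111111, 0.106061, 0.106061, 0.151515, 0.080808 (working shown to 6 dp, full precision carried).
Each pᵢ ln pᵢ term: 0.151515×(-1.887070)=-0.285920, 0.141414×(-1.956063)=-0.276615, 0.151515×(-1.887070)=-0.285920, 0.111111×(-2.197225)=-0.244136, 0.106061×(-2.243745)=-0.237973, 0.106061×(-2.243745)=-0.237973, 0.151515×(-1.887070)=-0.285920, 0.080808×(-2.515678)=-0.203287.
Sum = -2.057743, so H' = 2.0577.

2.0577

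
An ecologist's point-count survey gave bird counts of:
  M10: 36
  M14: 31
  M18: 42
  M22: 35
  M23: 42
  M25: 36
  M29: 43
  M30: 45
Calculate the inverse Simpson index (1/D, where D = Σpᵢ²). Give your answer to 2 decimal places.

7.89

Total N = 36+31+42+35+42+36+43+45 = 310, so the proportions are 0.116129, 0.1, 0.135484, 0.112903, 0.135484, 0.116129, 0.13871, 0.145161 (working shown to 6 dp, full precision carried).
D = 0.116129² + 0.1² + 0.135484² + 0.112903² + 0.135484² + 0.116129² + 0.13871² + 0.145161² = 0.013486 + 0.010000 + 0.018356 + 0.012747 + 0.018356 + 0.013486 + 0.019240 + 0.021072 = 0.126743.
So 1/D = 7.8900, i.e. 7.89 to 2 decimal places.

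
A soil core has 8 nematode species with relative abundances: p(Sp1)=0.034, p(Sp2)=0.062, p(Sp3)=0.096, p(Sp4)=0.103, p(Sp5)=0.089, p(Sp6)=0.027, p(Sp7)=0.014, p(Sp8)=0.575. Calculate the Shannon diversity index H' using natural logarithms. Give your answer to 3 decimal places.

Each pᵢ ln pᵢ term (working shown to 5 dp, full precision carried): 0.034×(-3.38139)=-0.11497, 0.062×(-2.78062)=-0.17240, 0.096×(-2.34341)=-0.22497, 0.103×(-2.27303)=-0.23412, 0.089×(-2.41912)=-0.21530, 0.027×(-3.61192)=-0.09752, 0.014×(-4.26870)=-0.05976, 0.575×(-0.55339)=-0.31820.
Sum = -1.43724, so H' = 1.437.

1.437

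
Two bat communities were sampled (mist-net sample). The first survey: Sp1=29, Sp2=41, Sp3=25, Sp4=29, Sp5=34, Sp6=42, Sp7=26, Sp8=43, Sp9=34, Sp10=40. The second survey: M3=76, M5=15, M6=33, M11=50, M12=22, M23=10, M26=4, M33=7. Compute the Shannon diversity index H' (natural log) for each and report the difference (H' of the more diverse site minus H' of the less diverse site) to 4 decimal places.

0.5493

The first survey: N=343, proportions 0.084548, 0.119534, 0.072886, 0.084548, 0.099125, 0.122449, 0.075802, 0.125364, 0.099125, 0.116618, giving H' = 2.284368 (working shown to 6 dp, full precision carried).
The second survey: N=217, proportions 0.35023, 0.069124, 0.152074, 0.230415, 0.101382, 0.046083, 0.018433, 0.032258, giving H' = 1.735023.
Difference = |2.284368 − 1.735023| = 0.549345, i.e. 0.5493 to 4 decimal places.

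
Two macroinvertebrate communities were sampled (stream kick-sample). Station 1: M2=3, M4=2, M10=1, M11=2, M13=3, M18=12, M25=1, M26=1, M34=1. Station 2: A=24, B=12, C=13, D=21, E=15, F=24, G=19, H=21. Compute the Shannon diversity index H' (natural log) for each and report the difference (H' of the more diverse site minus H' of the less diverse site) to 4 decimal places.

0.2989

Station 1: N=26, proportions 0.115385, 0.076923, 0.038462, 0.076923, 0.115385, 0.461538, 0.038462, 0.038462, 0.038462, giving H' = 1.751053 (working shown to 6 dp, full precision carried).
Station 2: N=149, proportions 0.161074, 0.080537, 0.087248, 0.14094, 0.100671, 0.161074, 0.127517, 0.14094, giving H' = 2.049954.
Difference = |1.751053 − 2.049954| = 0.298901, i.e. 0.2989 to 4 decimal places.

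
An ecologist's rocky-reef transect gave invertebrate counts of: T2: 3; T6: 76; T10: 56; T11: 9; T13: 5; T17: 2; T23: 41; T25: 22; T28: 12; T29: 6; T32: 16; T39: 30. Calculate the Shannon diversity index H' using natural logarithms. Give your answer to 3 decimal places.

2.051

Total N = 3+76+56+9+5+2+41+22+12+6+16+30 = 278, so the proportions are 0.01079, 0.27338, 0.20144, 0.03237, 0.01799, 0.00719, 0.14748, 0.07914, 0.04317, 0.02158, 0.05755, 0.10791 (working shown to 5 dp, full precision carried).
Each pᵢ ln pᵢ term: 0.01079×(-4.52901)=-0.04887, 0.27338×(-1.29689)=-0.35454, 0.20144×(-1.60227)=-0.32276, 0.03237×(-3.43040)=-0.11106, 0.01799×(-4.01818)=-0.07227, 0.00719×(-4.93447)=-0.03550, 0.14748×(-1.91405)=-0.28229, 0.07914×(-2.53658)=-0.20074, 0.04317×(-3.14271)=-0.13566, 0.02158×(-3.83586)=-0.08279, 0.05755×(-2.85503)=-0.16432, 0.10791×(-2.22642)=-0.24026.
Sum = -2.05105, so H' = 2.051.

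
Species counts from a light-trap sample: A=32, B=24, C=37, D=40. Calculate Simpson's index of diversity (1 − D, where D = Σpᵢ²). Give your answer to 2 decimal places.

0.74

Total N = 32+24+37+40 = 133, so the proportions are 0.2406, 0.1805, 0.2782, 0.3008 (working shown to 4 dp, full precision carried).
D = 0.2406² + 0.1805² + 0.2782² + 0.3008² = 0.0579 + 0.0326 + 0.0774 + 0.0905 = 0.2583.
So 1 − D = 0.7417, i.e. 0.74 to 2 decimal places.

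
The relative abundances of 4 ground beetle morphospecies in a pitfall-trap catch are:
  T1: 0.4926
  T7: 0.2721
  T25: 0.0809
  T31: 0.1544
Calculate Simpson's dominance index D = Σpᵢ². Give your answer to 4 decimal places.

D = 0.4926² + 0.2721² + 0.0809² + 0.1544² = 0.242655 + 0.074038 + 0.006545 + 0.023839 = 0.347077 (working shown to 6 dp, full precision carried).
To 4 decimal places, D = 0.3471.

0.3471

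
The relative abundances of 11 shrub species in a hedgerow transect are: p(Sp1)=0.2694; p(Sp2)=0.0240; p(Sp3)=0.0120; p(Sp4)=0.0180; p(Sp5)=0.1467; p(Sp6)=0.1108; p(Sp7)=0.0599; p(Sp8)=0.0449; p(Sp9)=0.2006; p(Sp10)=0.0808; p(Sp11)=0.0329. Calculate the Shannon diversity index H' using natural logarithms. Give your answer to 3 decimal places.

2.039

Each pᵢ ln pᵢ term (working shown to 5 dp, full precision carried): 0.2694×(-1.31156)=-0.35333, 0.024×(-3.72970)=-0.08951, 0.012×(-4.42285)=-0.05307, 0.018×(-4.01738)=-0.07231, 0.1467×(-1.91937)=-0.28157, 0.1108×(-2.20003)=-0.24376, 0.0599×(-2.81508)=-0.16862, 0.0449×(-3.10332)=-0.13934, 0.2006×(-1.60644)=-0.32225, 0.0808×(-2.51578)=-0.20327, 0.0329×(-3.41428)=-0.11233.
Sum = -2.03939, so H' = 2.039.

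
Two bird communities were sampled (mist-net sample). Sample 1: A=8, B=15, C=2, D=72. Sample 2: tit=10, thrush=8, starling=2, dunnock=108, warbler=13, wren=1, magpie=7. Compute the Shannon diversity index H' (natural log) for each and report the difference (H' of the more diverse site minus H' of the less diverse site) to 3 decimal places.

0.224

Sample 1: N=97, proportions 0.082474, 0.154639, 0.020619, 0.742268, giving H' = 0.795716 (working shown to 6 dp, full precision carried).
Sample 2: N=149, proportions 0.067114, 0.053691, 0.013423, 0.724832, 0.087248, 0.006711, 0.04698, giving H' = 1.019493.
Difference = |0.795716 − 1.019493| = 0.223777, i.e. 0.224 to 3 decimal places.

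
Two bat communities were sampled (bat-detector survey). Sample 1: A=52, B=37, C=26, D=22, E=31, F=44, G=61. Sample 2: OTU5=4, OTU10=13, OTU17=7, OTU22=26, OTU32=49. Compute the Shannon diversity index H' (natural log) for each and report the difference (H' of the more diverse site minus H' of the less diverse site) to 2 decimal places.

Sample 1: N=273, proportions 0.1905, 0.1355, 0.0952, 0.0806, 0.1136, 0.1612, 0.2234, giving H' = 1.8897 (working shown to 4 dp, full precision carried).
Sample 2: N=99, proportions 0.0404, 0.1313, 0.0707, 0.2626, 0.4949, giving H' = 1.2828.
Difference = |1.8897 − 1.2828| = 0.6069, i.e. 0.61 to 2 decimal places.

0.61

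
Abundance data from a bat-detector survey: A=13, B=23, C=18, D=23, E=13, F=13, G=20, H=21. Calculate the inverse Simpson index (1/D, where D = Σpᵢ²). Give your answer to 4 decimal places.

Total N = 13+23+18+23+13+13+20+21 = 144, so the proportions are 0.09027778, 0.15972222, 0.125, 0.15972222, 0.09027778, 0.09027778, 0.13888889, 0.14583333 (working shown to 8 dp, full precision carried).
D = 0.09027778² + 0.15972222² + 0.125² + 0.15972222² + 0.09027778² + 0.09027778² + 0.13888889² + 0.14583333² = 0.00815008 + 0.02551119 + 0.01562500 + 0.02551119 + 0.00815008 + 0.00815008 + 0.01929012 + 0.02126736 = 0.13165509.
So 1/D = 7.595604, i.e. 7.5956 to 4 decimal places.

7.5956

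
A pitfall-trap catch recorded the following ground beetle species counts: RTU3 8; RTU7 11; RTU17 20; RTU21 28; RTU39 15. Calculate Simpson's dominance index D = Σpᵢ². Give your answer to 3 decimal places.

Total N = 8+11+20+28+15 = 82, so the proportions are 0.09756, 0.13415, 0.2439, 0.34146, 0.18293 (working shown to 5 dp, full precision carried).
D = 0.09756² + 0.13415² + 0.2439² + 0.34146² + 0.18293² = 0.00952 + 0.01800 + 0.05949 + 0.11660 + 0.03346 = 0.23706.
To 3 decimal places, D = 0.237.

0.237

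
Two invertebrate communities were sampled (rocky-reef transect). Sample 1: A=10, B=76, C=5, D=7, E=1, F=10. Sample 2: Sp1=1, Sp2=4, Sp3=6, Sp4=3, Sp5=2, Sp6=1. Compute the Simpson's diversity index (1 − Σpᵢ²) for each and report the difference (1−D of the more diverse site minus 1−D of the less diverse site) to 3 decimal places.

0.277

Sample 1: N=109, proportions 0.09174, 0.69725, 0.04587, 0.06422, 0.00917, 0.09174, giving 1−D = 0.49070 (working shown to 5 dp, full precision carried).
Sample 2: N=17, proportions 0.05882, 0.23529, 0.35294, 0.17647, 0.11765, 0.05882, giving 1−D = 0.76817.
Difference = |0.49070 − 0.76817| = 0.27747, i.e. 0.277 to 3 decimal places.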